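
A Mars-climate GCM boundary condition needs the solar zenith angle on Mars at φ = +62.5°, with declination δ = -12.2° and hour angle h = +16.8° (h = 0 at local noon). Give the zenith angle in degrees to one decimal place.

θ_z = 75.8°

cos θ_z = sin φ sin δ + cos φ cos δ cos h = -0.187447 + 0.432058 = 0.244611.
θ_z = arccos(0.244611) = 75.8°.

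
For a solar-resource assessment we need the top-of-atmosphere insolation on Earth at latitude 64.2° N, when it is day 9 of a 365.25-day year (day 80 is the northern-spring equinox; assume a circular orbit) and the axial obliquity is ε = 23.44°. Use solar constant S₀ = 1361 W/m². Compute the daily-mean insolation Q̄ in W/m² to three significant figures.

Q̄ ≈ 11.3 W/m²

Solar longitude: λ_s = 360° × (9 − 80)/365.25 = -69.979°, i.e. -69.979° + 360° = 290.021°.
sin δ = sin 23.44° × sin 290.021° = -0.37375, so δ = -21.947°.
cos H₀ = −tan(+64.2°) tan(-21.947°) = 0.8335, H₀ = 0.5853 rad.
Bracket: H₀ sin φ sin δ + cos φ cos δ sin H₀ = 0.5853×0.90032×-0.37375 + 0.43523×0.92753×0.55245 = -0.196950 + 0.223018 = 0.026068.
Q̄ = (S₀/π) × [bracket] = (1361/π) × 0.026068 = 11.29 W/m².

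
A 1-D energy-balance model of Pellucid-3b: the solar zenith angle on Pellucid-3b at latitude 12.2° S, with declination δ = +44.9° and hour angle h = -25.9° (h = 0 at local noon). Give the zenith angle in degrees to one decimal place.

θ_z = 61.7°

cos θ_z = sin φ sin δ + cos φ cos δ cos h = -0.149168 + 0.622802 = 0.473634.
θ_z = arccos(0.473634) = 61.7°.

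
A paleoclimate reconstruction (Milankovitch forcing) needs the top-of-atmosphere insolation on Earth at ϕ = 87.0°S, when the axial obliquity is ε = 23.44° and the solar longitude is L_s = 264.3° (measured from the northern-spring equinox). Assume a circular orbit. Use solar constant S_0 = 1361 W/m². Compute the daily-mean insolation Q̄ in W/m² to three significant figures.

Solar declination: sin δ = sin ε · sin L_s = sin 23.44° × sin 264.3° = -0.39582, so δ = -23.317°.
cos h₀ = −tan(-87.0°) tan(-23.317°) = -8.2244 ≤ −1 ⇒ polar day, h₀ = π.
Bracket: h₀ sin ϕ sin δ + cos ϕ cos δ sin h₀ = 3.1416×-0.99863×-0.39582 + 0.05234×0.91833×0.00000 = 1.241805 + 0.000000 = 1.241805.
Q̄ = (S_0/π) × [bracket] = (1361/π) × 1.241805 = 538.0 W/m².

Q̄ ≈ 538 W/m²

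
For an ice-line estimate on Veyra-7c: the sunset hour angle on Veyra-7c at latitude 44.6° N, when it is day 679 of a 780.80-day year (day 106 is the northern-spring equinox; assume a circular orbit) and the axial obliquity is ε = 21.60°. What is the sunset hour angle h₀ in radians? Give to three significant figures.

h₀ = 1.17 rad

Solar longitude: L_s = 360° × (679 − 106)/780.80 = 264.191°.
sin δ = sin 21.60° × sin 264.191° = -0.36623, so δ = -21.484°.
cos h₀ = −tan ϕ · tan δ = −tan(+44.6°) × tan(-21.484°) = 0.3881, so h₀ = 1.1722 rad = 67.16°.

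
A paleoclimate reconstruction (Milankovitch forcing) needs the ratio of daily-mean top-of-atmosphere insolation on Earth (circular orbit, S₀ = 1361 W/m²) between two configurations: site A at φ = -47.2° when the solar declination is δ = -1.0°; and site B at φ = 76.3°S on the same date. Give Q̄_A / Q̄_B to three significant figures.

Q̄_A / Q̄_B ≈ 2.65

— Configuration A (φ=-47.2°):
cos H₀ = −tan(-47.2°) tan(-1.000°) = -0.0188, H₀ = 1.5896 rad.
Bracket: H₀ sin φ sin δ + cos φ cos δ sin H₀ = 1.5896×-0.73373×-0.01745 + 0.67944×0.99985×0.99982 = 0.020353 + 0.679216 = 0.699569.
Q̄ = (S₀/π) × [bracket] = (1361/π) × 0.699569 = 303.07 W/m².
— Configuration B (φ=-76.3°):
cos H₀ = −tan(-76.3°) tan(-1.000°) = -0.0716, H₀ = 1.6425 rad.
Bracket: H₀ sin φ sin δ + cos φ cos δ sin H₀ = 1.6425×-0.97155×-0.01745 + 0.23684×0.99985×0.99743 = 0.027846 + 0.236196 = 0.264042.
Q̄ = (S₀/π) × [bracket] = (1361/π) × 0.264042 = 114.39 W/m².
Ratio Q̄_A / Q̄_B = 303.07 / 114.39 = 2.649.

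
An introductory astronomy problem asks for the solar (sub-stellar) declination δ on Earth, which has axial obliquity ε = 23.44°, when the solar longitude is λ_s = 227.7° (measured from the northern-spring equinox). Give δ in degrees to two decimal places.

sin δ = sin ε · sin λ_s = sin 23.44° × sin 227.7° = -0.294217.
δ = arcsin(-0.294217) = -17.11°.

δ = -17.11°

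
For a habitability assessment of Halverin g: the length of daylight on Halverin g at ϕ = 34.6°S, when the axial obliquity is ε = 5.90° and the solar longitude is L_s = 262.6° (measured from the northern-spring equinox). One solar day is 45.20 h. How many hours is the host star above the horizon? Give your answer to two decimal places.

Solar declination: sin δ = sin ε · sin L_s = sin 5.90° × sin 262.6° = -0.10194, so δ = -5.851°.
cos h₀ = −tan ϕ · tan δ = −tan(-34.6°) × tan(-5.851°) = -0.0707, so h₀ = 1.6415 rad = 94.05°.
Daylight = 2h₀/(2π) × 45.20 h = (1.6415/π) × 45.20 = 23.62 h.

23.62 h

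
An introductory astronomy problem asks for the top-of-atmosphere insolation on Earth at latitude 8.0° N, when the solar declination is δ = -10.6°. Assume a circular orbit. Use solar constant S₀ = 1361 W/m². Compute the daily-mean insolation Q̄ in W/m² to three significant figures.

cos H₀ = −tan(+8.0°) tan(-10.600°) = 0.0263, H₀ = 1.5445 rad.
Bracket: H₀ sin φ sin δ + cos φ cos δ sin H₀ = 1.5445×0.13917×-0.18395 + 0.99027×0.98294×0.99965 = -0.039540 + 0.973035 = 0.933495.
Q̄ = (S₀/π) × [bracket] = (1361/π) × 0.933495 = 404.4 W/m².

Q̄ ≈ 404 W/m²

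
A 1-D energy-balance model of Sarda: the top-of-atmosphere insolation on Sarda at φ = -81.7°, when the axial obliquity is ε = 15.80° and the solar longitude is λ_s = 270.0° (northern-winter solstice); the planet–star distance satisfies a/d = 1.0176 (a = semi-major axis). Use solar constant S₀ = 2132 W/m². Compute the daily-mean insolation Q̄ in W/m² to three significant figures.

Q̄ ≈ 595 W/m²

Solar declination: sin δ = sin ε · sin λ_s = sin 15.80° × sin 270.0° = -0.27228, so δ = -15.800°.
cos H₀ = −tan(-81.7°) tan(-15.800°) = -1.9397 ≤ −1 ⇒ polar day, H₀ = π.
Bracket: H₀ sin φ sin δ + cos φ cos δ sin H₀ = 3.1416×-0.98953×-0.27228 + 0.14436×0.96222×0.00000 = 0.846439 + 0.000000 = 0.846439.
Inverse-square distance factor (a/d)² = 1.0176² = 1.035510.
Q̄ = (S₀/π) × 1.035510 × [bracket] = (2132/π) × 1.035510 × 0.846439 = 594.8 W/m².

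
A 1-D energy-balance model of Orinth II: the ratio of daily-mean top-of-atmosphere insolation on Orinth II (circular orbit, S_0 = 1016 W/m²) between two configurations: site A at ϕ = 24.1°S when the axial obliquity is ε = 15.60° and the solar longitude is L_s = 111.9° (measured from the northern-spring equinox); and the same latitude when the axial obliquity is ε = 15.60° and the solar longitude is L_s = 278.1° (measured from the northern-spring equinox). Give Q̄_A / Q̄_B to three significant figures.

Q̄_A / Q̄_B ≈ 0.690

— Configuration A (ϕ=-24.1°):
Solar declination: sin δ = sin ε · sin L_s = sin 15.60° × sin 111.9° = 0.24951, so δ = +14.449°.
cos h₀ = −tan(-24.1°) tan(+14.449°) = 0.1153, h₀ = 1.4553 rad.
Bracket: h₀ sin ϕ sin δ + cos ϕ cos δ sin h₀ = 1.4553×-0.40833×0.24951 + 0.91283×0.96837×0.99334 = -0.148269 + 0.878070 = 0.729801.
Q̄ = (S_0/π) × [bracket] = (1016/π) × 0.729801 = 236.02 W/m².
— Configuration B (ϕ=-24.1°):
Solar declination: sin δ = sin ε · sin L_s = sin 15.60° × sin 278.1° = -0.26624, so δ = -15.440°.
cos h₀ = −tan(-24.1°) tan(-15.440°) = -0.1236, h₀ = 1.6947 rad.
Bracket: h₀ sin ϕ sin δ + cos ϕ cos δ sin h₀ = 1.6947×-0.40833×-0.26624 + 0.91283×0.96391×0.99234 = 0.184237 + 0.873146 = 1.057383.
Q̄ = (S_0/π) × [bracket] = (1016/π) × 1.057383 = 341.96 W/m².
Ratio Q̄_A / Q̄_B = 236.02 / 341.96 = 0.6902.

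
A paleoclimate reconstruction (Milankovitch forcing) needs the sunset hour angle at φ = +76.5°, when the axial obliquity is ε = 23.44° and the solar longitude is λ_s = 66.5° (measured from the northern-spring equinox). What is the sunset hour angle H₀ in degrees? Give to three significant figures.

H₀ = 180°

Solar declination: sin δ = sin ε · sin λ_s = sin 23.44° × sin 66.5° = 0.36480, so δ = +21.395°.
Sunrise equation: cos H₀ = −tan φ · tan δ = -1.6319 ≤ −1, so the Sun never sets (polar day) and H₀ = π.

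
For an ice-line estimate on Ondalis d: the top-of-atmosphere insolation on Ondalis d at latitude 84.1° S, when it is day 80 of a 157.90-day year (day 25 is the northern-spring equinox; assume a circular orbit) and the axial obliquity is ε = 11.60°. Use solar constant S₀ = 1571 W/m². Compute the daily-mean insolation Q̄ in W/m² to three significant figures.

Solar longitude: λ_s = 360° × (80 − 25)/157.90 = 125.396°.
sin δ = sin 11.60° × sin 125.396° = 0.16391, so δ = +9.434°.
cos H₀ = −tan(-84.1°) tan(+9.434°) = 1.6079 ≥ 1 ⇒ polar night, H₀ = 0 and Q̄ = 0.

Q̄ ≈ 0.00 W/m²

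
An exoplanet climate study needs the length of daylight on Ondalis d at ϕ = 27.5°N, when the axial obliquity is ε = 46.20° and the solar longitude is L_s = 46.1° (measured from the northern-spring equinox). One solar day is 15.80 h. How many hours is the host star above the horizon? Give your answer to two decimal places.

9.52 h

Solar declination: sin δ = sin ε · sin L_s = sin 46.20° × sin 46.1° = 0.52007, so δ = +31.337°.
cos h₀ = −tan ϕ · tan δ = −tan(+27.5°) × tan(+31.337°) = -0.3170, so h₀ = 1.8933 rad = 108.48°.
Daylight = 2h₀/(2π) × 15.80 h = (1.8933/π) × 15.80 = 9.52 h.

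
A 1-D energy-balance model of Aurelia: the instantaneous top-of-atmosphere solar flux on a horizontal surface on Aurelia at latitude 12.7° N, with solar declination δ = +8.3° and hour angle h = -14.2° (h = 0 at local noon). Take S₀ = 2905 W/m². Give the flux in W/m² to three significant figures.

cos θ_z = sin φ sin δ + cos φ cos δ cos h = 0.031736 + 0.935822 = 0.967558.
Flux = S₀ · cos θ_z = 2905 × 0.967558 = 2811 W/m².

2.81e+03 W/m²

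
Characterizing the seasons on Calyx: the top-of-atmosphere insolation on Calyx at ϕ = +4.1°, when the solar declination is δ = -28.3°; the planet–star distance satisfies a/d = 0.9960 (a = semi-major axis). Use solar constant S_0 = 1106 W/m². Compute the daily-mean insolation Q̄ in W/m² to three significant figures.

Q̄ ≈ 288 W/m²

cos h₀ = −tan(+4.1°) tan(-28.300°) = 0.0386, h₀ = 1.5322 rad.
Bracket: h₀ sin ϕ sin δ + cos ϕ cos δ sin h₀ = 1.5322×0.07150×-0.47409 + 0.99744×0.88048×0.99925 = -0.051938 + 0.877567 = 0.825629.
Inverse-square distance factor (a/d)² = 0.9960² = 0.992016.
Q̄ = (S_0/π) × 0.992016 × [bracket] = (1106/π) × 0.992016 × 0.825629 = 288.3 W/m².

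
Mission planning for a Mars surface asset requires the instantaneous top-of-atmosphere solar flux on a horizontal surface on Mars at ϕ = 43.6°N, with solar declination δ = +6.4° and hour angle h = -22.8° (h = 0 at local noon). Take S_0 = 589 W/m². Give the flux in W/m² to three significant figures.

cos θ_z = sin ϕ sin δ + cos ϕ cos δ cos h = 0.076871 + 0.663427 = 0.740298.
Flux = S_0 · cos θ_z = 589 × 0.740298 = 436.0 W/m².

436 W/m²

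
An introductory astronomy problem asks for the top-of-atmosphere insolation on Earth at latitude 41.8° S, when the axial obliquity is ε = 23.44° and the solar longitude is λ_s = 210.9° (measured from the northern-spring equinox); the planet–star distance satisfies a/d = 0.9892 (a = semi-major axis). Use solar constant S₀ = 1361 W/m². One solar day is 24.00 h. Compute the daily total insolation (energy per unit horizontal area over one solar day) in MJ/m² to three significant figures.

35.0 MJ/m²

Solar declination: sin δ = sin ε · sin λ_s = sin 23.44° × sin 210.9° = -0.20428, so δ = -11.787°.
cos H₀ = −tan(-41.8°) tan(-11.787°) = -0.1866, H₀ = 1.7585 rad.
Bracket: H₀ sin φ sin δ + cos φ cos δ sin H₀ = 1.7585×-0.66653×-0.20428 + 0.74548×0.97891×0.98244 = 0.239435 + 0.716943 = 0.956378.
Inverse-square distance factor (a/d)² = 0.9892² = 0.978517.
Q̄ = (S₀/π) × 0.978517 × [bracket] = (1361/π) × 0.978517 × 0.956378 = 405.42 W/m².
Daily total = Q̄ × 24.00 h × 3600 s/h = 405.42 × 24.00 × 3600 / 10⁶ = 35.03 MJ/m².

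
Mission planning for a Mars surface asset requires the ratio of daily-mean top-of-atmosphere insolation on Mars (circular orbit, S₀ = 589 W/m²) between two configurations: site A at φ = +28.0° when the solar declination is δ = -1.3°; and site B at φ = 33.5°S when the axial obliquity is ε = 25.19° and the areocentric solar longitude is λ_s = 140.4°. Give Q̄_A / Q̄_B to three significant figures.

Q̄_A / Q̄_B ≈ 1.49

— Configuration A (φ=+28.0°):
cos H₀ = −tan(+28.0°) tan(-1.300°) = 0.0121, H₀ = 1.5587 rad.
Bracket: H₀ sin φ sin δ + cos φ cos δ sin H₀ = 1.5587×0.46947×-0.02269 + 0.88295×0.99974×0.99993 = -0.016604 + 0.882659 = 0.866055.
Q̄ = (S₀/π) × [bracket] = (589/π) × 0.866055 = 162.37 W/m².
— Configuration B (φ=-33.5°):
sin δ = sin 25.19° × sin 140.4° = 0.27130, so δ = +15.742°.
cos H₀ = −tan(-33.5°) tan(+15.742°) = 0.1866, H₀ = 1.3831 rad.
Bracket: H₀ sin φ sin δ + cos φ cos δ sin H₀ = 1.3831×-0.55194×0.27130 + 0.83389×0.96249×0.98244 = -0.207107 + 0.788517 = 0.581410.
Q̄ = (S₀/π) × [bracket] = (589/π) × 0.581410 = 109.01 W/m².
Ratio Q̄_A / Q̄_B = 162.37 / 109.01 = 1.489.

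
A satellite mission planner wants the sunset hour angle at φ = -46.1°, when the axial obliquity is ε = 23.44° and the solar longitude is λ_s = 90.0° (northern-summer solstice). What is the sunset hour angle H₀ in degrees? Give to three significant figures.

H₀ = 63.2°

Solar declination: sin δ = sin ε · sin λ_s = sin 23.44° × sin 90.0° = 0.39779, so δ = +23.440°.
cos H₀ = −tan φ · tan δ = −tan(-46.1°) × tan(+23.440°) = 0.4505, so H₀ = 1.1034 rad = 63.22°.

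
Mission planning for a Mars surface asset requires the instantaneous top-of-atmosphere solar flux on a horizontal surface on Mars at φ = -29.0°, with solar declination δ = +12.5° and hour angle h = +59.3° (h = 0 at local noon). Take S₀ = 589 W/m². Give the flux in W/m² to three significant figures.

195 W/m²

cos θ_z = sin φ sin δ + cos φ cos δ cos h = -0.104932 + 0.435946 = 0.331014.
Flux = S₀ · cos θ_z = 589 × 0.331014 = 195.0 W/m².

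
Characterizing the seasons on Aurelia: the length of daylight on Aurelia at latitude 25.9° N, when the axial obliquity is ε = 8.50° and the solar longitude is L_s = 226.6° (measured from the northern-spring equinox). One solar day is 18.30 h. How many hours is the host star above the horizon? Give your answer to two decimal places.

Solar declination: sin δ = sin ε · sin L_s = sin 8.50° × sin 226.6° = -0.10739, so δ = -6.165°.
cos h₀ = −tan ϕ · tan δ = −tan(+25.9°) × tan(-6.165°) = 0.0525, so h₀ = 1.5183 rad = 86.99°.
Daylight = 2h₀/(2π) × 18.30 h = (1.5183/π) × 18.30 = 8.84 h.

8.84 h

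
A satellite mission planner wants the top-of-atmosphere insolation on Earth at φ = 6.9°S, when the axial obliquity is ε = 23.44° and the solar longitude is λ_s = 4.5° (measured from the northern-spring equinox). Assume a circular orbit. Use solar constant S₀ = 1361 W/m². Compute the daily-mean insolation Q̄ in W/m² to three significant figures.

Q̄ ≈ 427 W/m²

Solar declination: sin δ = sin ε · sin λ_s = sin 23.44° × sin 4.5° = 0.03121, so δ = +1.788°.
cos H₀ = −tan(-6.9°) tan(+1.788°) = 0.0038, H₀ = 1.5670 rad.
Bracket: H₀ sin φ sin δ + cos φ cos δ sin H₀ = 1.5670×-0.12014×0.03121 + 0.99276×0.99951×0.99999 = -0.005876 + 0.992264 = 0.986388.
Q̄ = (S₀/π) × [bracket] = (1361/π) × 0.986388 = 427.3 W/m².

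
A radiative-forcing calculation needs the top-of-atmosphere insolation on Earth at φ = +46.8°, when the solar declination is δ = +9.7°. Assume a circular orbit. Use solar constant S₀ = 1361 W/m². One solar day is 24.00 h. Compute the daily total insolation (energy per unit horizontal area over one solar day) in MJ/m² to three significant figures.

32.9 MJ/m²

cos H₀ = −tan(+46.8°) tan(+9.700°) = -0.1820, H₀ = 1.7538 rad.
Bracket: H₀ sin φ sin δ + cos φ cos δ sin H₀ = 1.7538×0.72897×0.16849 + 0.68455×0.98570×0.98329 = 0.215409 + 0.663486 = 0.878895.
Q̄ = (S₀/π) × [bracket] = (1361/π) × 0.878895 = 380.75 W/m².
Daily total = Q̄ × 24.00 h × 3600 s/h = 380.75 × 24.00 × 3600 / 10⁶ = 32.90 MJ/m².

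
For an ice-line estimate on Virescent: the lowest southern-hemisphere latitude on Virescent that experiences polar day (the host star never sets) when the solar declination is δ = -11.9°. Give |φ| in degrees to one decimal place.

Polar day requires cos H₀ = −tan φ tan δ ≤ −1, i.e. tan φ tan δ ≥ 1.
The boundary is |tan φ| · |tan δ| = 1, so |φ| = 90° − |δ| = 90° − 11.9° = 78.1° in the southern hemisphere.

|φ| = 78.1°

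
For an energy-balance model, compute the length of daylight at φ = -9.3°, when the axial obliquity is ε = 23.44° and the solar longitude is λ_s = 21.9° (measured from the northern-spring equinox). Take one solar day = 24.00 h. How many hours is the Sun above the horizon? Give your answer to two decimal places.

11.81 h

Solar declination: sin δ = sin ε · sin λ_s = sin 23.44° × sin 21.9° = 0.14837, so δ = +8.532°.
cos H₀ = −tan φ · tan δ = −tan(-9.3°) × tan(+8.532°) = 0.0246, so H₀ = 1.5462 rad = 88.59°.
Daylight = 2H₀/(2π) × 24.00 h = (1.5462/π) × 24.00 = 11.81 h.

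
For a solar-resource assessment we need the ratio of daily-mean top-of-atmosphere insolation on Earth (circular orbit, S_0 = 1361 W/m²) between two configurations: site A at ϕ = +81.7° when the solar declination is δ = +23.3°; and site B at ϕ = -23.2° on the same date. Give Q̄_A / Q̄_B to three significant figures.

— Configuration A (ϕ=+81.7°):
cos h₀ = −tan(+81.7°) tan(+23.300°) = -2.9521 ≤ −1 ⇒ polar day, h₀ = π.
Bracket: h₀ sin ϕ sin δ + cos ϕ cos δ sin h₀ = 3.1416×0.98953×0.39555 + 0.14436×0.91845×0.00000 = 1.229649 + 0.000000 = 1.229649.
Q̄ = (S_0/π) × [bracket] = (1361/π) × 1.229649 = 532.71 W/m².
— Configuration B (ϕ=-23.2°):
cos h₀ = −tan(-23.2°) tan(+23.300°) = 0.1846, h₀ = 1.3851 rad.
Bracket: h₀ sin ϕ sin δ + cos ϕ cos δ sin h₀ = 1.3851×-0.39394×0.39555 + 0.91914×0.91845×0.98282 = -0.215830 + 0.829681 = 0.613851.
Q̄ = (S_0/π) × [bracket] = (1361/π) × 0.613851 = 265.93 W/m².
Ratio Q̄_A / Q̄_B = 532.71 / 265.93 = 2.003.

Q̄_A / Q̄_B ≈ 2.00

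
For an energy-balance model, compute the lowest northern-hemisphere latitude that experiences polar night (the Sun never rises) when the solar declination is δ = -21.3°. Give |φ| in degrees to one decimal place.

Polar night requires cos H₀ = −tan φ tan δ ≥ 1, i.e. tan φ tan δ ≤ −1.
The boundary is |tan φ| · |tan δ| = 1, so |φ| = 90° − |δ| = 90° − 21.3° = 68.7° in the northern hemisphere.

|φ| = 68.7°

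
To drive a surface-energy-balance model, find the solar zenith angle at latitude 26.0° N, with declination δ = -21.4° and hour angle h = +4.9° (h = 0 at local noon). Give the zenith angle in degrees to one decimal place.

θ_z = 47.6°

cos θ_z = sin ϕ sin δ + cos ϕ cos δ cos h = -0.159951 + 0.833769 = 0.673818.
θ_z = arccos(0.673818) = 47.6°.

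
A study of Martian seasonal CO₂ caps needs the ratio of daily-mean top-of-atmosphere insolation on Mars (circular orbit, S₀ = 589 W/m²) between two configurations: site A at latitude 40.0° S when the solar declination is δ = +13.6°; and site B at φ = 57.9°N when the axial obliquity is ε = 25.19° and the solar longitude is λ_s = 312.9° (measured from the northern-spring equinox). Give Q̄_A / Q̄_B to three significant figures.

Q̄_A / Q̄_B ≈ 3.25

— Configuration A (φ=-40.0°):
cos H₀ = −tan(-40.0°) tan(+13.600°) = 0.2030, H₀ = 1.3664 rad.
Bracket: H₀ sin φ sin δ + cos φ cos δ sin H₀ = 1.3664×-0.64279×0.23514 + 0.76604×0.97196×0.97918 = -0.206525 + 0.729058 = 0.522533.
Q̄ = (S₀/π) × [bracket] = (589/π) × 0.522533 = 97.967 W/m².
— Configuration B (φ=+57.9°):
Solar declination: sin δ = sin ε · sin λ_s = sin 25.19° × sin 312.9° = -0.31179, so δ = -18.167°.
cos H₀ = −tan(+57.9°) tan(-18.167°) = 0.5231, H₀ = 1.0203 rad.
Bracket: H₀ sin φ sin δ + cos φ cos δ sin H₀ = 1.0203×0.84712×-0.31179 + 0.53140×0.95015×0.85227 = -0.269485 + 0.430319 = 0.160834.
Q̄ = (S₀/π) × [bracket] = (589/π) × 0.160834 = 30.154 W/m².
Ratio Q̄_A / Q̄_B = 97.967 / 30.154 = 3.249.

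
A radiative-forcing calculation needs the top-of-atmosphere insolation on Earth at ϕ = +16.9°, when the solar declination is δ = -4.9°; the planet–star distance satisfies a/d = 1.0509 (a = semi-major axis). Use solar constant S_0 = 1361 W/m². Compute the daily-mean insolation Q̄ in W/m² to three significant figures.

Q̄ ≈ 438 W/m²

cos h₀ = −tan(+16.9°) tan(-4.900°) = 0.0260, h₀ = 1.5447 rad.
Bracket: h₀ sin ϕ sin δ + cos ϕ cos δ sin h₀ = 1.5447×0.29070×-0.08542 + 0.95681×0.99635×0.99966 = -0.038357 + 0.952994 = 0.914637.
Inverse-square distance factor (a/d)² = 1.0509² = 1.104391.
Q̄ = (S_0/π) × 1.104391 × [bracket] = (1361/π) × 1.104391 × 0.914637 = 437.6 W/m².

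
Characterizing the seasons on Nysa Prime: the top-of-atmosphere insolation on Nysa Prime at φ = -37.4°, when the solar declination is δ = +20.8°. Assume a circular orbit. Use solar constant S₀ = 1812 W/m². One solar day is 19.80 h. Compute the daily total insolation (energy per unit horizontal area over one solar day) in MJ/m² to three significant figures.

17.9 MJ/m²

cos H₀ = −tan(-37.4°) tan(+20.800°) = 0.2904, H₀ = 1.2761 rad.
Bracket: H₀ sin φ sin δ + cos φ cos δ sin H₀ = 1.2761×-0.60738×0.35511 + 0.79441×0.93483×0.95690 = -0.275238 + 0.710631 = 0.435393.
Q̄ = (S₀/π) × [bracket] = (1812/π) × 0.435393 = 251.12 W/m².
Daily total = Q̄ × 19.80 h × 3600 s/h = 251.12 × 19.80 × 3600 / 10⁶ = 17.90 MJ/m².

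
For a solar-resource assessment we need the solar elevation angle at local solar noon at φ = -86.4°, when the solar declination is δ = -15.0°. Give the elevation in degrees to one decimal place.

18.6°

At local noon the hour angle is zero, so the zenith angle equals |φ − δ| = |-86.4° − (-15.000°)| = 71.400°.
Elevation = 90° − 71.400° = 18.6°.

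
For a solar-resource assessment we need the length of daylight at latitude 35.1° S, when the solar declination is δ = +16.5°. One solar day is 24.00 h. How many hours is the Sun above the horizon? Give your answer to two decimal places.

cos H₀ = −tan φ · tan δ = −tan(-35.1°) × tan(+16.500°) = 0.2082, so H₀ = 1.3611 rad = 77.98°.
Daylight = 2H₀/(2π) × 24.00 h = (1.3611/π) × 24.00 = 10.40 h.

10.40 h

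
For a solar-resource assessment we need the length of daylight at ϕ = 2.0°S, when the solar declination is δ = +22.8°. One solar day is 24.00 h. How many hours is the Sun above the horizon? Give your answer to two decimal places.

cos h₀ = −tan ϕ · tan δ = −tan(-2.0°) × tan(+22.800°) = 0.0147, so h₀ = 1.5561 rad = 89.16°.
Daylight = 2h₀/(2π) × 24.00 h = (1.5561/π) × 24.00 = 11.89 h.

11.89 h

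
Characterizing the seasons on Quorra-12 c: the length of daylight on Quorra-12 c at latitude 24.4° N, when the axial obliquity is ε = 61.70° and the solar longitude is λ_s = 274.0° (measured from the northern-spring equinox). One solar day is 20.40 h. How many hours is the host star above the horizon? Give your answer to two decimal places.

Solar declination: sin δ = sin ε · sin λ_s = sin 61.70° × sin 274.0° = -0.87833, so δ = -61.442°.
cos H₀ = −tan φ · tan δ = −tan(+24.4°) × tan(-61.442°) = 0.8334, so H₀ = 0.5855 rad = 33.55°.
Daylight = 2H₀/(2π) × 20.40 h = (0.5855/π) × 20.40 = 3.80 h.

3.80 h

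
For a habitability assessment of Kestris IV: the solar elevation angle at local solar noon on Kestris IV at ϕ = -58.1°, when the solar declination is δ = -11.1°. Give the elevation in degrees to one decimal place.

At local noon the hour angle is zero, so the zenith angle equals |ϕ − δ| = |-58.1° − (-11.100°)| = 47.000°.
Elevation = 90° − 47.000° = 43.0°.

43.0°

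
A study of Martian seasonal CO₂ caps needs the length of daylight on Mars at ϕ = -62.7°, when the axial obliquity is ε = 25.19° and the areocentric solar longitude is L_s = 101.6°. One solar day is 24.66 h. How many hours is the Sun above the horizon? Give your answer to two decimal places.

sin δ = sin 25.19° × sin 101.6° = 0.41693, so δ = +24.641°.
cos h₀ = −tan ϕ · tan δ = −tan(-62.7°) × tan(+24.641°) = 0.8887, so h₀ = 0.4763 rad = 27.29°.
Daylight = 2h₀/(2π) × 24.66 h = (0.4763/π) × 24.66 = 3.74 h.

3.74 h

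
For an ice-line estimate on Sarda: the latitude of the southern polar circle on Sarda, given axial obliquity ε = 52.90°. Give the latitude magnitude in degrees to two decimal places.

The polar circle is the lowest latitude that experiences at least one full rotation of continuous darkness at the northern-summer solstice; it lies at |φ| = 90° − ε = 90° − 52.90° = 37.10°.

37.10°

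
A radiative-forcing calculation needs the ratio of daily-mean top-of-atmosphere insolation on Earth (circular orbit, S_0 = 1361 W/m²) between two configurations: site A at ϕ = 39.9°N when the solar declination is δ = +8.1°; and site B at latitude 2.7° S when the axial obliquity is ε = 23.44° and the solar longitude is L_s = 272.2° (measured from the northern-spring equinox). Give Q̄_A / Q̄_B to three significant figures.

— Configuration A (ϕ=+39.9°):
cos h₀ = −tan(+39.9°) tan(+8.100°) = -0.1190, h₀ = 1.6901 rad.
Bracket: h₀ sin ϕ sin δ + cos ϕ cos δ sin h₀ = 1.6901×0.64145×0.14090 + 0.76717×0.99002×0.99289 = 0.152752 + 0.754114 = 0.906866.
Q̄ = (S_0/π) × [bracket] = (1361/π) × 0.906866 = 392.87 W/m².
— Configuration B (ϕ=-2.7°):
Solar declination: sin δ = sin ε · sin L_s = sin 23.44° × sin 272.2° = -0.39750, so δ = -23.422°.
cos h₀ = −tan(-2.7°) tan(-23.422°) = -0.0204, h₀ = 1.5912 rad.
Bracket: h₀ sin ϕ sin δ + cos ϕ cos δ sin h₀ = 1.5912×-0.04711×-0.39750 + 0.99889×0.91760×0.99979 = 0.029797 + 0.916389 = 0.946186.
Q̄ = (S_0/π) × [bracket] = (1361/π) × 0.946186 = 409.91 W/m².
Ratio Q̄_A / Q̄_B = 392.87 / 409.91 = 0.9584.

Q̄_A / Q̄_B ≈ 0.958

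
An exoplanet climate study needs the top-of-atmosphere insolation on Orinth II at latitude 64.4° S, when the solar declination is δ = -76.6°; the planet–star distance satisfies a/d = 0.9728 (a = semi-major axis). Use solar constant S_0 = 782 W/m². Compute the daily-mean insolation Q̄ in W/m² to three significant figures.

cos h₀ = −tan(-64.4°) tan(-76.600°) = -8.7610 ≤ −1 ⇒ polar day, h₀ = π.
Bracket: h₀ sin ϕ sin δ + cos ϕ cos δ sin h₀ = 3.1416×-0.90183×-0.97278 + 0.43209×0.23175×0.00000 = 2.756070 + 0.000000 = 2.756070.
Inverse-square distance factor (a/d)² = 0.9728² = 0.946340.
Q̄ = (S_0/π) × 0.946340 × [bracket] = (782/π) × 0.946340 × 2.756070 = 649.2 W/m².

Q̄ ≈ 649 W/m²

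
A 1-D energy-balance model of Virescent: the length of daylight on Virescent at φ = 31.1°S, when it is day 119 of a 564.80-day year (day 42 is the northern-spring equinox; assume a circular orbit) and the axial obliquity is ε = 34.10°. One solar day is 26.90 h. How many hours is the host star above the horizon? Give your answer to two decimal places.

11.00 h

Solar longitude: λ_s = 360° × (119 − 42)/564.80 = 49.079°.
sin δ = sin 34.10° × sin 49.079° = 0.42363, so δ = +25.064°.
cos H₀ = −tan φ · tan δ = −tan(-31.1°) × tan(+25.064°) = 0.2821, so H₀ = 1.2848 rad = 73.61°.
Daylight = 2H₀/(2π) × 26.90 h = (1.2848/π) × 26.90 = 11.00 h.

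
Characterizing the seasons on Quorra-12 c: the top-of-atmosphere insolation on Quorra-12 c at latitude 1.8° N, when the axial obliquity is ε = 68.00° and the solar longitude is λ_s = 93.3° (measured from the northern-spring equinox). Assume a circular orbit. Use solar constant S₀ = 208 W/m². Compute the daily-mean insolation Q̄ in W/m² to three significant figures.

Solar declination: sin δ = sin ε · sin λ_s = sin 68.00° × sin 93.3° = 0.92565, so δ = +67.766°.
cos H₀ = −tan(+1.8°) tan(+67.766°) = -0.0769, H₀ = 1.6477 rad.
Bracket: H₀ sin φ sin δ + cos φ cos δ sin H₀ = 1.6477×0.03141×0.92565 + 0.99951×0.37839×0.99704 = 0.047906 + 0.377085 = 0.424991.
Q̄ = (S₀/π) × [bracket] = (208/π) × 0.424991 = 28.14 W/m².

Q̄ ≈ 28.1 W/m²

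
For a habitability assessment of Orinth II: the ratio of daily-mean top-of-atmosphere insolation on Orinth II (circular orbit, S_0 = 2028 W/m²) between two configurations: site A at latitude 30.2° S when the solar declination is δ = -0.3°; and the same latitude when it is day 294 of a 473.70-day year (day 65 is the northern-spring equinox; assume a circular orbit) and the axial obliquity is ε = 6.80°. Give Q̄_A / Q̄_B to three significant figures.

Q̄_A / Q̄_B ≈ 1.02

— Configuration A (ϕ=-30.2°):
cos h₀ = −tan(-30.2°) tan(-0.300°) = -0.0030, h₀ = 1.5738 rad.
Bracket: h₀ sin ϕ sin δ + cos ϕ cos δ sin h₀ = 1.5738×-0.50302×-0.00524 + 0.86427×0.99999×1.00000 = 0.004148 + 0.864261 = 0.868409.
Q̄ = (S_0/π) × [bracket] = (2028/π) × 0.868409 = 560.59 W/m².
— Configuration B (ϕ=-30.2°):
Solar longitude: L_s = 360° × (294 − 65)/473.70 = 174.034°.
sin δ = sin 6.80° × sin 174.034° = 0.01231, so δ = +0.705°.
cos h₀ = −tan(-30.2°) tan(+0.705°) = 0.0072, h₀ = 1.5636 rad.
Bracket: h₀ sin ϕ sin δ + cos ϕ cos δ sin h₀ = 1.5636×-0.50302×0.01231 + 0.86427×0.99992×0.99997 = -0.009682 + 0.864175 = 0.854493.
Q̄ = (S_0/π) × [bracket] = (2028/π) × 0.854493 = 551.60 W/m².
Ratio Q̄_A / Q̄_B = 560.59 / 551.60 = 1.016.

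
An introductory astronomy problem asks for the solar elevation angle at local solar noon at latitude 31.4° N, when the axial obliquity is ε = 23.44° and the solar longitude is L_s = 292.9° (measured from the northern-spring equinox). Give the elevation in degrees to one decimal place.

37.1°

Solar declination: sin δ = sin ε · sin L_s = sin 23.44° × sin 292.9° = -0.36644, so δ = -21.496°.
At local noon the hour angle is zero, so the zenith angle equals |ϕ − δ| = |+31.4° − (-21.496°)| = 52.896°.
Elevation = 90° − 52.896° = 37.1°.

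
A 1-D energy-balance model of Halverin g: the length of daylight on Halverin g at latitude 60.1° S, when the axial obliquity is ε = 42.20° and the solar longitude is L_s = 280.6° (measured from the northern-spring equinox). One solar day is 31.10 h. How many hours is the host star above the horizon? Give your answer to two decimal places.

Solar declination: sin δ = sin ε · sin L_s = sin 42.20° × sin 280.6° = -0.66026, so δ = -41.320°.
Sunrise equation: cos h₀ = −tan ϕ · tan δ = -1.5288 ≤ −1, so the host star never sets (polar day) and h₀ = π.
Daylight = 2h₀/(2π) × 31.10 h = (3.1416/π) × 31.10 = 31.10 h.

31.10 h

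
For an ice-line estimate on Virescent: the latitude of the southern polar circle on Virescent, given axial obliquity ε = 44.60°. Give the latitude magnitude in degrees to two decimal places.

The polar circle is the lowest latitude that experiences at least one full rotation of continuous darkness at the northern-summer solstice; it lies at |φ| = 90° − ε = 90° − 44.60° = 45.40°.

45.40°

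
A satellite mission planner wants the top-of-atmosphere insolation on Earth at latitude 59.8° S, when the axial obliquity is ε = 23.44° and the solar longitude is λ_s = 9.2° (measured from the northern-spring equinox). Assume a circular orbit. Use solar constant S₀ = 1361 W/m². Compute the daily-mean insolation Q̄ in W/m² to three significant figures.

Solar declination: sin δ = sin ε · sin λ_s = sin 23.44° × sin 9.2° = 0.06360, so δ = +3.646°.
cos H₀ = −tan(-59.8°) tan(+3.646°) = 0.1095, H₀ = 1.4611 rad.
Bracket: H₀ sin φ sin δ + cos φ cos δ sin H₀ = 1.4611×-0.86427×0.06360 + 0.50302×0.99798×0.99399 = -0.080313 + 0.498987 = 0.418674.
Q̄ = (S₀/π) × [bracket] = (1361/π) × 0.418674 = 181.4 W/m².

Q̄ ≈ 181 W/m²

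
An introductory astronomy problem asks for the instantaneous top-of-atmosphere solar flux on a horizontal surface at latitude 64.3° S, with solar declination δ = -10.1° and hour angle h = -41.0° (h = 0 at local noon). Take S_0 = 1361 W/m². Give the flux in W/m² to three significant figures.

654 W/m²

cos θ_z = sin ϕ sin δ + cos ϕ cos δ cos h = 0.158019 + 0.322215 = 0.480234.
Flux = S_0 · cos θ_z = 1361 × 0.480234 = 653.6 W/m².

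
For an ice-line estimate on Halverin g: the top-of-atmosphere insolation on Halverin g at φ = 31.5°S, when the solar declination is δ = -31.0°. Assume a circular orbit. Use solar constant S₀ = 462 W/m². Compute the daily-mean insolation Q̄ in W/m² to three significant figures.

cos H₀ = −tan(-31.5°) tan(-31.000°) = -0.3682, H₀ = 1.9479 rad.
Bracket: H₀ sin φ sin δ + cos φ cos δ sin H₀ = 1.9479×-0.52250×-0.51504 + 0.85264×0.85717×0.92974 = 0.524196 + 0.679507 = 1.203703.
Q̄ = (S₀/π) × [bracket] = (462/π) × 1.203703 = 177.0 W/m².

Q̄ ≈ 177 W/m²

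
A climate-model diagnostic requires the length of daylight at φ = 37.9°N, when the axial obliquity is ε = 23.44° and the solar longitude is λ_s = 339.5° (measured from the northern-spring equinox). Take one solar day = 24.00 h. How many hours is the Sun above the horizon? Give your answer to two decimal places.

11.16 h

Solar declination: sin δ = sin ε · sin λ_s = sin 23.44° × sin 339.5° = -0.13931, so δ = -8.008°.
cos H₀ = −tan φ · tan δ = −tan(+37.9°) × tan(-8.008°) = 0.1095, so H₀ = 1.4611 rad = 83.71°.
Daylight = 2H₀/(2π) × 24.00 h = (1.4611/π) × 24.00 = 11.16 h.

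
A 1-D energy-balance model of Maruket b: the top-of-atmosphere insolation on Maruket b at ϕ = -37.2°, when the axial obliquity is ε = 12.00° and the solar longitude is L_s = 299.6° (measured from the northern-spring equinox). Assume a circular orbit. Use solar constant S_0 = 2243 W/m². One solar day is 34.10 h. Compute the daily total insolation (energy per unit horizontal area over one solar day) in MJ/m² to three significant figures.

84.4 MJ/m²

Solar declination: sin δ = sin ε · sin L_s = sin 12.00° × sin 299.6° = -0.18078, so δ = -10.415°.
cos h₀ = −tan(-37.2°) tan(-10.415°) = -0.1395, h₀ = 1.7108 rad.
Bracket: h₀ sin ϕ sin δ + cos ϕ cos δ sin h₀ = 1.7108×-0.60460×-0.18078 + 0.79653×0.98352×0.99022 = 0.186990 + 0.775742 = 0.962732.
Q̄ = (S_0/π) × [bracket] = (2243/π) × 0.962732 = 687.36 W/m².
Daily total = Q̄ × 34.10 h × 3600 s/h = 687.36 × 34.10 × 3600 / 10⁶ = 84.38 MJ/m².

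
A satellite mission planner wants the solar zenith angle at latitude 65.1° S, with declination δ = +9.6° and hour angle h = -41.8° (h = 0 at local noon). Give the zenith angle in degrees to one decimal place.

cos θ_z = sin φ sin δ + cos φ cos δ cos h = -0.151267 + 0.309477 = 0.158210.
θ_z = arccos(0.158210) = 80.9°.

θ_z = 80.9°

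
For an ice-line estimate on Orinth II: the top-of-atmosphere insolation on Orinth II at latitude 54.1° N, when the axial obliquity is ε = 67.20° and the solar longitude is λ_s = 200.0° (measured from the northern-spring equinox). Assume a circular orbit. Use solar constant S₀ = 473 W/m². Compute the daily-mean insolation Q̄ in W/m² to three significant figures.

Solar declination: sin δ = sin ε · sin λ_s = sin 67.20° × sin 200.0° = -0.31530, so δ = -18.379°.
cos H₀ = −tan(+54.1°) tan(-18.379°) = 0.4590, H₀ = 1.0940 rad.
Bracket: H₀ sin φ sin δ + cos φ cos δ sin H₀ = 1.0940×0.81004×-0.31530 + 0.58637×0.94899×0.88845 = -0.279414 + 0.494386 = 0.214972.
Q̄ = (S₀/π) × [bracket] = (473/π) × 0.214972 = 32.37 W/m².

Q̄ ≈ 32.4 W/m²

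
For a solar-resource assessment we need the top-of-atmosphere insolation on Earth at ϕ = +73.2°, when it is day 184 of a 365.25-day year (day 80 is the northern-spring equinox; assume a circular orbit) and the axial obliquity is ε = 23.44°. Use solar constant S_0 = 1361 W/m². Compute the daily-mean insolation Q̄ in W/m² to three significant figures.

Solar longitude: L_s = 360° × (184 − 80)/365.25 = 102.505°.
sin δ = sin 23.44° × sin 102.505° = 0.38835, so δ = +22.852°.
cos h₀ = −tan(+73.2°) tan(+22.852°) = -1.3958 ≤ −1 ⇒ polar day, h₀ = π.
Bracket: h₀ sin ϕ sin δ + cos ϕ cos δ sin h₀ = 3.1416×0.95732×0.38835 + 0.28903×0.92151×0.00000 = 1.167969 + 0.000000 = 1.167969.
Q̄ = (S_0/π) × [bracket] = (1361/π) × 1.167969 = 506.0 W/m².

Q̄ ≈ 506 W/m²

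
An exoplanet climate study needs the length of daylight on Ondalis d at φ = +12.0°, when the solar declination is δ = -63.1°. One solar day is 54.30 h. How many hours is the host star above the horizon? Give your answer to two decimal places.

19.68 h

cos H₀ = −tan φ · tan δ = −tan(+12.0°) × tan(-63.100°) = 0.4190, so H₀ = 1.1385 rad = 65.23°.
Daylight = 2H₀/(2π) × 54.30 h = (1.1385/π) × 54.30 = 19.68 h.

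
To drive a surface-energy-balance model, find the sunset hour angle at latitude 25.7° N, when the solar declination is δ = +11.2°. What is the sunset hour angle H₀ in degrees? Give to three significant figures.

cos H₀ = −tan φ · tan δ = −tan(+25.7°) × tan(+11.200°) = -0.0953, so H₀ = 1.6662 rad = 95.47°.

H₀ = 95.5°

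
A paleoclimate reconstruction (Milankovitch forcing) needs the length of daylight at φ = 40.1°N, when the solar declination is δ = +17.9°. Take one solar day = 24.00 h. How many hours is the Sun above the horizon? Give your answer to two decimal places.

14.10 h

cos H₀ = −tan φ · tan δ = −tan(+40.1°) × tan(+17.900°) = -0.2720, so H₀ = 1.8463 rad = 105.78°.
Daylight = 2H₀/(2π) × 24.00 h = (1.8463/π) × 24.00 = 14.10 h.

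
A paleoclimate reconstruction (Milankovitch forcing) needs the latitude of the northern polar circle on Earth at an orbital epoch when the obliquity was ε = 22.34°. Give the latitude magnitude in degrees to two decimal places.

67.66°

The polar circle is the lowest latitude that experiences at least one full rotation of continuous daylight at the northern-summer solstice; it lies at |φ| = 90° − ε = 90° − 22.34° = 67.66°.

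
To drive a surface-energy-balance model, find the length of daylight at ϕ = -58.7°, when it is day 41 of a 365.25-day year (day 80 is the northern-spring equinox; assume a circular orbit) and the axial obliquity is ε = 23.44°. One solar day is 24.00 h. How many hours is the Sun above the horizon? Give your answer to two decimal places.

15.31 h

Solar longitude: L_s = 360° × (41 − 80)/365.25 = -38.439°, i.e. -38.439° + 360° = 321.561°.
sin δ = sin 23.44° × sin 321.561° = -0.24730, so δ = -14.318°.
cos h₀ = −tan ϕ · tan δ = −tan(-58.7°) × tan(-14.318°) = -0.4198, so h₀ = 2.0040 rad = 114.82°.
Daylight = 2h₀/(2π) × 24.00 h = (2.0040/π) × 24.00 = 15.31 h.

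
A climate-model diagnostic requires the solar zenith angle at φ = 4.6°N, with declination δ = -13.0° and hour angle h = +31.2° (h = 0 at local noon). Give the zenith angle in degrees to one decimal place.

θ_z = 35.6°

cos θ_z = sin φ sin δ + cos φ cos δ cos h = -0.018041 + 0.830757 = 0.812716.
θ_z = arccos(0.812716) = 35.6°.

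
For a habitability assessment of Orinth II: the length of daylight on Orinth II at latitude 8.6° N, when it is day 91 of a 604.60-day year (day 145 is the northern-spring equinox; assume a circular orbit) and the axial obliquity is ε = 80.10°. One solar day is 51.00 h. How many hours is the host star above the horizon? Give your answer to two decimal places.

23.99 h

Solar longitude: λ_s = 360° × (91 − 145)/604.60 = -32.153°, i.e. -32.153° + 360° = 327.847°.
sin δ = sin 80.10° × sin 327.847° = -0.52426, so δ = -31.619°.
cos H₀ = −tan φ · tan δ = −tan(+8.6°) × tan(-31.619°) = 0.0931, so H₀ = 1.4776 rad = 84.66°.
Daylight = 2H₀/(2π) × 51.00 h = (1.4776/π) × 51.00 = 23.99 h.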